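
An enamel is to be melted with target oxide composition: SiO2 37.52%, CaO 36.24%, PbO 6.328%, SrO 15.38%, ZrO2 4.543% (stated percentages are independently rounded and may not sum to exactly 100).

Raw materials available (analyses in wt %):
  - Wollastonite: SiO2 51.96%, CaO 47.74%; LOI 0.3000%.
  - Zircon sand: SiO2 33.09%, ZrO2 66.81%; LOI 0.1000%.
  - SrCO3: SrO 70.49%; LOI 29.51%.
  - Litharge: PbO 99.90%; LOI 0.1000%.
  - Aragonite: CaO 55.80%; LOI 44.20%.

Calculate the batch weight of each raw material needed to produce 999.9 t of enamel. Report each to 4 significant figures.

The intermediate values are printed (rounded to four significant digits) in the working; the whole derivation carries exact precision all the way through; a single rounding completes each reported figure; all derived quantities, which include ignition loss, five oxide percentages, totals, yield, glass mass, are computed in full precision, exactly as printed in question or answer, using the weight values at 999.9 t of glass.
Target oxide masses per 999.9 t enamel:
  SiO2: 37.52% × 999.9 = 375.2 t
  CaO: 36.24% × 999.9 = 362.4 t
  PbO: 6.328% × 999.9 = 63.27 t
  SrO: 15.38% × 999.9 = 153.8 t
  ZrO2: 4.543% × 999.9 = 45.43 t
Per-oxide balance check applying the batch weights above, against the basis in use (sums match the target masses given rounding of the digits):
  SiO2: 678.7·0.5196 + 67.99·0.3309 = 375.2 t (target 375.2 t)
  CaO: 678.7·0.4774 + 68.71·0.5580 = 362.4 t (target 362.4 t)
  PbO: 63.34·0.9990 = 63.28 t (target 63.27 t)
  SrO: 218.2·0.7049 = 153.8 t (target 153.8 t)
  ZrO2: 67.99·0.6681 = 45.42 t (target 45.43 t)
Glass mass check: total charge less LOI = 1000 t (the targets, summed, come to 1000 t; with the basis standing at 999.9 t — deltas are rounding alone).
Batch total: Σ batch = 1097 t; LOI removed, Σ of batch·LOI: 96.93 t; glass ÷ batch gives a yield of 91.16%.

Batch per 999.9 t enamel:
  Wollastonite: 678.7 t
  Zircon sand: 67.99 t
  SrCO3: 218.2 t
  Litharge: 63.34 t
  Aragonite: 68.71 t
Total batch = 1097 t; LOI loss = 96.93 t; yield = 91.16%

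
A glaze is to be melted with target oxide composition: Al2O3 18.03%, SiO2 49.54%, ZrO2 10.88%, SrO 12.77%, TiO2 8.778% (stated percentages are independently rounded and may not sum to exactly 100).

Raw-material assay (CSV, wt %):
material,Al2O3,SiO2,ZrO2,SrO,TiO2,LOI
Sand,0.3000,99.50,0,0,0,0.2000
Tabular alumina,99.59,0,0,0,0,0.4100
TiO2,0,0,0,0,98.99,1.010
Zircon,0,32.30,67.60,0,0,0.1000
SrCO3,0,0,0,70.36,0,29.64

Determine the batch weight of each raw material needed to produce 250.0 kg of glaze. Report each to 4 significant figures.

Batch per 250.0 kg glaze:
  Sand: 111.4 kg
  Tabular alumina: 44.92 kg
  TiO2: 22.17 kg
  Zircon: 40.24 kg
  SrCO3: 45.37 kg
Total batch = 264.1 kg; LOI loss = 14.12 kg; yield = 94.65%

All arithmetic holds full precision in all steps — mid-chain values are printed rounded to four significant figures. Every reported figure carries a single rounding. All derived quantities (ignition loss, totals, net glass mass, the yield, five oxide percentages) are rebuilt using the weight values on 250.0 kg of glass in full precision exactly as shown in problem or answer.
Per-oxide target masses for 250.0 kg glaze:
  Al2O3: 18.03% × 250.0 = 45.08 kg
  SiO2: 49.54% × 250.0 = 123.8 kg
  ZrO2: 10.88% × 250.0 = 27.20 kg
  SrO: 12.77% × 250.0 = 31.92 kg
  TiO2: 8.778% × 250.0 = 21.94 kg
A balance pass over the oxides, applying the batch weights above, at the basis given (sums match the target masses inside rounding margins):
  Al2O3: 111.4·0.003000 + 44.92·0.9959 = 45.07 kg (target 45.08 kg)
  SiO2: 111.4·0.9950 + 40.24·0.3230 = 123.8 kg (target 123.8 kg)
  ZrO2: 40.24·0.6760 = 27.20 kg (target 27.20 kg)
  SrO: 45.37·0.7036 = 31.92 kg (target 31.92 kg)
  TiO2: 22.17·0.9899 = 21.95 kg (target 21.94 kg)
Glass mass check: the batch minus its LOI: 250.0 kg (the targets, summed, come to 250.0 kg; against the stated basis, 250.0 kg — a pure rounding effect).
Whole-batch sum: Σ batch = 264.1 kg; LOI loss = Σ batch·LOI = 14.12 kg; yield = glass ÷ total batch = 94.65%.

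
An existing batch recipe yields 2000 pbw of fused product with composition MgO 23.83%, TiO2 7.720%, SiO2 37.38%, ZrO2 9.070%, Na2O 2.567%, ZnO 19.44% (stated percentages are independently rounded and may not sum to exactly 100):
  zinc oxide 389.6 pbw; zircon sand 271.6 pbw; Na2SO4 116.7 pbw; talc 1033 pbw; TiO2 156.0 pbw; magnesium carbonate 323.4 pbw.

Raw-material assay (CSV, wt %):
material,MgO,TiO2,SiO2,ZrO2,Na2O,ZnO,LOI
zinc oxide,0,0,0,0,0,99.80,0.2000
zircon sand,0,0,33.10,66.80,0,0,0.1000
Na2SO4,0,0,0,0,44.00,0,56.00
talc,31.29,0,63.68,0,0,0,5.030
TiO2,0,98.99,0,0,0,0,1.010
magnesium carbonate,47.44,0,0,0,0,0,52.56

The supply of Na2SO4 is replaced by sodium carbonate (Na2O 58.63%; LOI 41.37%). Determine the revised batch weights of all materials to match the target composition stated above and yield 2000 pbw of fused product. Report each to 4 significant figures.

Revised batch per 2000 pbw fused product:
  zinc oxide: 389.6 pbw
  zircon sand: 271.6 pbw
  sodium carbonate: 87.57 pbw
  talc: 1033 pbw
  TiO2: 156.0 pbw
  magnesium carbonate: 323.4 pbw
Total batch = 2261 pbw; LOI loss = 260.8 pbw

Values along the way are printed, rounded to 4 significant figures, alongside each step; all arithmetic keeps exact precision at every stage. Each reported number takes a single rounding — all derived quantities, including LOI, the totals, six oxide percentages, the yield, net glass mass, are rebuilt from the weighed amounts for 2000 pbw of glass at full float precision as set out in either problem or answer.
The oxide mass targets at 2000 pbw fused product:
  MgO: 23.83% × 2000 = 476.6 pbw
  TiO2: 7.720% × 2000 = 154.4 pbw
  SiO2: 37.38% × 2000 = 747.6 pbw
  ZrO2: 9.070% × 2000 = 181.4 pbw
  Na2O: 2.567% × 2000 = 51.34 pbw
  ZnO: 19.44% × 2000 = 388.8 pbw
Per-oxide balance check on the weights just shown, versus the basis set out (sums match the target masses modulo rounding of the values):
  MgO: 1033·0.3129 + 323.4·0.4744 = 476.6 pbw (target 476.6 pbw)
  TiO2: 156.0·0.9899 = 154.4 pbw (target 154.4 pbw)
  SiO2: 271.6·0.3310 + 1033·0.6368 = 747.7 pbw (target 747.6 pbw)
  ZrO2: 271.6·0.6680 = 181.4 pbw (target 181.4 pbw)
  Na2O: 87.57·0.5863 = 51.34 pbw (target 51.34 pbw)
  ZnO: 389.6·0.9980 = 388.8 pbw (target 388.8 pbw)
Glass-mass sanity pass: total charge less LOI = 2000 pbw (the targets, summed, come to 2000 pbw; with the basis standing at 2000 pbw — a pure rounding effect).
Batch grand total — Σ batch = 2261 pbw; LOI removed, Σ of batch·LOI: 260.8 pbw; as yield: glass ÷ batch → 88.47%.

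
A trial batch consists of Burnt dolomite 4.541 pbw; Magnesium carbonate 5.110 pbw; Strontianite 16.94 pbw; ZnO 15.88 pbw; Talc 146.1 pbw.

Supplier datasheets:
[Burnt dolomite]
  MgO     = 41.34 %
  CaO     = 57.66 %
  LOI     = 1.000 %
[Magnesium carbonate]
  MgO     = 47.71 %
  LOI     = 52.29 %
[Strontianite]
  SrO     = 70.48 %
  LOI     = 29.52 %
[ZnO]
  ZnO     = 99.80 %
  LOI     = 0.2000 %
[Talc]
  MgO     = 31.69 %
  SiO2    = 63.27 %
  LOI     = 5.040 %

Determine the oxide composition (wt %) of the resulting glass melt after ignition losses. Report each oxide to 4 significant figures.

Glass mass = 173.5 pbw (batch 188.6 − LOI 15.11).
Composition: MgO 29.18%, ZnO 9.137%, SiO2 53.29%, SrO 6.883%, CaO 1.509%

Every computation carries exact precision at all times — mid-chain values are shown rounded off to 4 significant figures alongside each step; each reported number is rounded only once — the derived quantities (the totals, glass mass, ignition loss, five oxide percentages, the yield) are computed starting from the weights for 173.5 pbw of glass at full float precision as quoted within problem or answer.
Mass of each oxide from the mix:
  MgO: 4.541·0.4134 + 5.110·0.4771 + 146.1·0.3169 = 50.61 pbw
  ZnO: 15.88·0.9980 = 15.85 pbw
  SiO2: 146.1·0.6327 = 92.44 pbw
  SrO: 16.94·0.7048 = 11.94 pbw
  CaO: 4.541·0.5766 = 2.618 pbw
LOI: 4.541·0.01000 + 5.110·0.5229 + 16.94·0.2952 + 15.88·0.002000 + 146.1·0.05040 = 15.11 pbw
Resulting glass, batch − LOI: 188.6 − 15.11 = 173.5 pbw (matching Σ of the oxides)
oxide / glass × 100 gives the wt %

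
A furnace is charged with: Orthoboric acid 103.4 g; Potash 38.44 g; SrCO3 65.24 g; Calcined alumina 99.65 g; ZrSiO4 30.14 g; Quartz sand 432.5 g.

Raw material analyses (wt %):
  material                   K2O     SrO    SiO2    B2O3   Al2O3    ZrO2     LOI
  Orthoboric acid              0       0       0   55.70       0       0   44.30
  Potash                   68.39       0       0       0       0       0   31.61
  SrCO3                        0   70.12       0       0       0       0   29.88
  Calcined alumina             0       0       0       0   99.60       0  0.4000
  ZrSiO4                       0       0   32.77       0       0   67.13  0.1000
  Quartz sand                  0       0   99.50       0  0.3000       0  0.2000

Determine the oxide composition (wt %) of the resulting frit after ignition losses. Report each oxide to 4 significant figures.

The intermediate values appear rounded to 4 significant digits when written out; all arithmetic maintains exact precision from first step to last — every reported result is rounded a single time. The derived quantities are computed from the weighed amounts for 690.6 g of glass at exact precision (ignition loss, the six compositions, totals, net glass mass, yield), as set out in either problem or answer.
Oxide masses out of the charge:
  K2O: 38.44·0.6839 = 26.29 g
  SrO: 65.24·0.7012 = 45.75 g
  SiO2: 30.14·0.3277 + 432.5·0.9950 = 440.2 g
  B2O3: 103.4·0.5570 = 57.59 g
  Al2O3: 99.65·0.9960 + 432.5·0.003000 = 100.5 g
  ZrO2: 30.14·0.6713 = 20.23 g
LOI: 103.4·0.4430 + 38.44·0.3161 + 65.24·0.2988 + 99.65·0.004000 + 30.14·0.001000 + 432.5·0.002000 = 78.74 g
batch − LOI leaves glass = 769.4 − 78.74 = 690.6 g (consistent with Σ oxide mass)
wt % = oxide mass / glass mass × 100

Glass mass = 690.6 g (batch 769.4 − LOI 78.74).
Composition: K2O 3.807%, SrO 6.624%, SiO2 63.74%, B2O3 8.339%, Al2O3 14.56%, ZrO2 2.930%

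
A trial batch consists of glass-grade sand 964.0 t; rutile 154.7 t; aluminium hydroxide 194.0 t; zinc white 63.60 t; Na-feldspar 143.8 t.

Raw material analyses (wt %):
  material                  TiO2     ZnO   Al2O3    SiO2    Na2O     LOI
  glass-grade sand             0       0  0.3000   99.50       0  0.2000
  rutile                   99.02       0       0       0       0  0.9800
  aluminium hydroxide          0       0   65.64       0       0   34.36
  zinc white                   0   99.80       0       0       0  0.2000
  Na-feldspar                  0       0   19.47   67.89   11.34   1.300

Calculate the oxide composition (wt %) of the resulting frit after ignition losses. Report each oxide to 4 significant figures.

Rounding to four significant digits governs each mid-chain value as displayed; the whole derivation keeps exact precision at every stage; each reported result is rounded a single time. The derived quantities, which include the yield, totals, glass mass, the five compositions, LOI, are re-derived at full float precision, as set out in the problem or answer text, from the weighed amounts at 1448 t of glass.
Per-oxide mass from batch:
  TiO2: 154.7·0.9902 = 153.2 t
  ZnO: 63.60·0.9980 = 63.47 t
  Al2O3: 964.0·0.003000 + 194.0·0.6564 + 143.8·0.1947 = 158.2 t
  SiO2: 964.0·0.9950 + 143.8·0.6789 = 1057 t
  Na2O: 143.8·0.1134 = 16.31 t
LOI: 964.0·0.002000 + 154.7·0.009800 + 194.0·0.3436 + 63.60·0.002000 + 143.8·0.01300 = 72.10 t
batch − LOI leaves glass = 1520 − 72.10 = 1448 t (equal to the oxide-mass sum)
percent share: oxide ÷ glass, ×100

Glass mass = 1448 t (batch 1520 − LOI 72.10).
Composition: TiO2 10.58%, ZnO 4.383%, Al2O3 10.93%, SiO2 72.98%, Na2O 1.126%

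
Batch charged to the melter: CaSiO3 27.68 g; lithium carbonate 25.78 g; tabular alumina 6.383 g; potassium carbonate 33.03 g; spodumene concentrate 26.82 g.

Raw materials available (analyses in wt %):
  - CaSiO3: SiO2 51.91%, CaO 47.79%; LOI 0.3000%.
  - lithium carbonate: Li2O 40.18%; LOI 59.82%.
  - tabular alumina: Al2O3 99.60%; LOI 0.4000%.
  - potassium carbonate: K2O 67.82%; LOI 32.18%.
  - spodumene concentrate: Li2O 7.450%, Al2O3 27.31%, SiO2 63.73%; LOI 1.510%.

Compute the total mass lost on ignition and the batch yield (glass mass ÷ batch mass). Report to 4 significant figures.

LOI loss = 26.56 g; glass = 93.13 g; yield = 77.81%

The intermediate values appear rounded to four significant figures in the working. The working math maintains full float precision at every stage — a single rounding produces every reported result. The derived quantities, which include five oxide percentages, LOI, yield, totals, net glass mass, are recomputed at full float precision, as written in the problem or answer text, using the weight values per 93.13 g of glass.
Ignition loss by material:
  CaSiO3: 27.68 × 0.003000 = 0.08304 g
  lithium carbonate: 25.78 × 0.5982 = 15.42 g
  tabular alumina: 6.383 × 0.004000 = 0.02553 g
  potassium carbonate: 33.03 × 0.3218 = 10.63 g
  spodumene concentrate: 26.82 × 0.01510 = 0.4050 g
Total LOI = 26.56 g
Glass = batch − LOI = 119.7 − 26.56 = 93.13 g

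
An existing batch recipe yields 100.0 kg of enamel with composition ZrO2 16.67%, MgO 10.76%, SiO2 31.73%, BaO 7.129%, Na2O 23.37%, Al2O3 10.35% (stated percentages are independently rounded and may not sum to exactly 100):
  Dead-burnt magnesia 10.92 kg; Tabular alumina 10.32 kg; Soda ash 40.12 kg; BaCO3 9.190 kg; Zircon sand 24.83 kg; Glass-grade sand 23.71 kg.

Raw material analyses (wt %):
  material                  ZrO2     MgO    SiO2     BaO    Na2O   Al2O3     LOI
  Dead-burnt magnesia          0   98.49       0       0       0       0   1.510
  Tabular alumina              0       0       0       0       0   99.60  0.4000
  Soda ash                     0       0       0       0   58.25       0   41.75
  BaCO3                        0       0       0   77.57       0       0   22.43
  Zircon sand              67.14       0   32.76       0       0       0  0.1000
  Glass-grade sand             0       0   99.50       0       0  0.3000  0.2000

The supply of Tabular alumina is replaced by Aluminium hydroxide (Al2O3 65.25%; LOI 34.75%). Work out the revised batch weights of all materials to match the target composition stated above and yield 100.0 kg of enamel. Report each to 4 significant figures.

Revised batch per 100.0 kg enamel:
  Dead-burnt magnesia: 10.92 kg
  Aluminium hydroxide: 15.75 kg
  Soda ash: 40.12 kg
  BaCO3: 9.190 kg
  Zircon sand: 24.83 kg
  Glass-grade sand: 23.71 kg
Total batch = 124.5 kg; LOI loss = 24.52 kg

The working math holds full float precision through every step; in-progress results are displayed rounded to four significant digits; each reported value takes a single rounding. The derived quantities (net glass mass, totals, LOI, yield, six oxide percentages) are recomputed in full precision using the weight values at 100.0 kg of glass, as they appear in the question or the answer.
Target masses of each oxide per 100.0 kg enamel:
  ZrO2: 16.67% × 100.0 = 16.67 kg
  MgO: 10.76% × 100.0 = 10.76 kg
  SiO2: 31.73% × 100.0 = 31.73 kg
  BaO: 7.129% × 100.0 = 7.129 kg
  Na2O: 23.37% × 100.0 = 23.37 kg
  Al2O3: 10.35% × 100.0 = 10.35 kg
Verifying the oxide balance given the weights on record, versus the basis set out (summed amounts equal target values net of answer rounding effects):
  ZrO2: 24.83·0.6714 = 16.67 kg (target 16.67 kg)
  MgO: 10.92·0.9849 = 10.76 kg (target 10.76 kg)
  SiO2: 24.83·0.3276 + 23.71·0.9950 = 31.73 kg (target 31.73 kg)
  BaO: 9.190·0.7757 = 7.129 kg (target 7.129 kg)
  Na2O: 40.12·0.5825 = 23.37 kg (target 23.37 kg)
  Al2O3: 15.75·0.6525 + 23.71·0.003000 = 10.35 kg (target 10.35 kg)
Glass mass check: net batch after ignition = 100.0 kg (targets for the oxides total 100.0 kg; stated basis 100.0 kg — rounding explains the deltas).
Total batch = Σ batch = 124.5 kg; LOI loss = Σ batch·LOI = 24.52 kg; as yield: glass ÷ batch → 80.31%.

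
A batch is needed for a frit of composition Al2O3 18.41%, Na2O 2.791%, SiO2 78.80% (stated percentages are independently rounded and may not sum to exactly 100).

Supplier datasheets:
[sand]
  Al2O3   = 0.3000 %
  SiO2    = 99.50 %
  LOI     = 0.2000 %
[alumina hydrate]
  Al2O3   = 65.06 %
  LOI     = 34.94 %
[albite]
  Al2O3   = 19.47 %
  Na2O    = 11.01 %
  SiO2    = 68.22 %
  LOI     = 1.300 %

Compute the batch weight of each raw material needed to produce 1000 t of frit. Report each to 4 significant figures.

Batch per 1000 t frit:
  sand: 618.2 t
  alumina hydrate: 204.3 t
  albite: 253.5 t
Total batch = 1076 t; LOI loss = 75.91 t; yield = 92.94%

All arithmetic holds full precision from start to finish — mid-chain values are shown, with 4-significant-digit rounding, between the steps — a single rounding completes each reported value. All derived quantities (the yield, glass mass, ignition loss, three oxide percentages, the totals) are recomputed using the weight values at 1000 t of glass at exact precision, as they appear in the question or the answer.
The oxide mass targets at 1000 t frit:
  Al2O3: 18.41% × 1000 = 184.1 t
  Na2O: 2.791% × 1000 = 27.91 t
  SiO2: 78.80% × 1000 = 788.0 t
A balance pass over the oxides, applying the batch weights above, on the stated basis (each sum matches its target mass once rounding is allowed for):
  Al2O3: 618.2·0.003000 + 204.3·0.6506 + 253.5·0.1947 = 184.1 t (target 184.1 t)
  Na2O: 253.5·0.1101 = 27.91 t (target 27.91 t)
  SiO2: 618.2·0.9950 + 253.5·0.6822 = 788.0 t (target 788.0 t)
Glass mass check: whole batch net of LOI = 1000 t (oxide target masses add up to 1000 t; basis as stated: 1000 t — differing by rounding only).
Summing the batch: Σ batch = 1076 t; the LOI term Σ batch·LOI equals 75.91 t; yield = glass ÷ total batch = 92.94%.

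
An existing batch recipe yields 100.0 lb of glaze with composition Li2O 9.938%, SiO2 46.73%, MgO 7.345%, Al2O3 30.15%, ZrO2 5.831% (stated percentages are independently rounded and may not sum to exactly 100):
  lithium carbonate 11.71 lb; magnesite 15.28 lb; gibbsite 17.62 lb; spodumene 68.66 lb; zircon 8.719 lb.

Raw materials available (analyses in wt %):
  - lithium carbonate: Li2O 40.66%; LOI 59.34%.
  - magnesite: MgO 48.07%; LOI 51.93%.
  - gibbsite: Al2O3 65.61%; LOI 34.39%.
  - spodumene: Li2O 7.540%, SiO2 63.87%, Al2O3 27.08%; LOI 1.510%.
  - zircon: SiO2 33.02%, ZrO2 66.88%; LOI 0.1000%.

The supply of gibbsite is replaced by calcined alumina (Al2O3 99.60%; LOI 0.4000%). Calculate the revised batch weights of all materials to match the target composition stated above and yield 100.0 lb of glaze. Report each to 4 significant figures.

Each numeric step keeps full float precision through the solve — the intermediate values are shown with 4-significant-digit rounding at each printed step — exactly one rounding is applied to every reported number; all derived quantities are carried from the batch weights on 100.0 lb of glass at full precision (five oxide percentages, ignition loss, the totals, net glass mass, yield), as set out in question or answer.
Target oxide masses per 100.0 lb glaze:
  Li2O: 9.938% × 100.0 = 9.938 lb
  SiO2: 46.73% × 100.0 = 46.73 lb
  MgO: 7.345% × 100.0 = 7.345 lb
  Al2O3: 30.15% × 100.0 = 30.15 lb
  ZrO2: 5.831% × 100.0 = 5.831 lb
Checking each oxide sum per the reported batch figures, relative to the basis at hand (oxide sums agree with the targets once rounding is allowed for):
  Li2O: 11.71·0.4066 + 68.66·0.07540 = 9.938 lb (target 9.938 lb)
  SiO2: 68.66·0.6387 + 8.719·0.3302 = 46.73 lb (target 46.73 lb)
  MgO: 15.28·0.4807 = 7.345 lb (target 7.345 lb)
  Al2O3: 11.60·0.9960 + 68.66·0.2708 = 30.15 lb (target 30.15 lb)
  ZrO2: 8.719·0.6688 = 5.831 lb (target 5.831 lb)
Glass-mass bookkeeping: batch Σ − ignition loss = 99.99 lb (summing oxide targets gives 99.99 lb; against the stated basis, 100.0 lb — rounding explains the deltas).
Summing the batch: Σ batch = 116.0 lb; LOI removed, Σ of batch·LOI: 15.98 lb; glass ÷ batch gives a yield of 86.22%.

Revised batch per 100.0 lb glaze:
  lithium carbonate: 11.71 lb
  magnesite: 15.28 lb
  calcined alumina: 11.60 lb
  spodumene: 68.66 lb
  zircon: 8.719 lb
Total batch = 116.0 lb; LOI loss = 15.98 lb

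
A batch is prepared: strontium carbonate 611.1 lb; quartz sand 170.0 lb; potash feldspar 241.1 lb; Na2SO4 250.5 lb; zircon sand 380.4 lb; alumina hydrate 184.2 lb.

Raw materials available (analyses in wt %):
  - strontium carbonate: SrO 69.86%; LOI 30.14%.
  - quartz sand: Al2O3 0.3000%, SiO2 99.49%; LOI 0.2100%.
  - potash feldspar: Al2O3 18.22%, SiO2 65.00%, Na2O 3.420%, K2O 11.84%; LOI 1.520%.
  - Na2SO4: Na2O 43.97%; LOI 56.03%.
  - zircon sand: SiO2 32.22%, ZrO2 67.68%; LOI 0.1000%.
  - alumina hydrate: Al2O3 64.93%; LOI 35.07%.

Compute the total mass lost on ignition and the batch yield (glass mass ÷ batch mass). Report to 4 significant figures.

LOI loss = 393.5 lb; glass = 1444 lb; yield = 78.58%

The working math carries exact precision all the way through. In-progress results are shown, with 4-significant-figure rounding, alongside each step — each reported figure is rounded once only; the derived quantities, which include the yield, six oxide percentages, totals, ignition loss, net glass mass, are carried in full precision, as they appear in the question or the answer, from the batch weights on 1444 lb of glass.
Material-by-material LOI:
  strontium carbonate: 611.1 × 0.3014 = 184.2 lb
  quartz sand: 170.0 × 0.002100 = 0.3570 lb
  potash feldspar: 241.1 × 0.01520 = 3.665 lb
  Na2SO4: 250.5 × 0.5603 = 140.4 lb
  zircon sand: 380.4 × 0.001000 = 0.3804 lb
  alumina hydrate: 184.2 × 0.3507 = 64.60 lb
Total LOI = 393.5 lb
Glass = batch − LOI = 1837 − 393.5 = 1444 lb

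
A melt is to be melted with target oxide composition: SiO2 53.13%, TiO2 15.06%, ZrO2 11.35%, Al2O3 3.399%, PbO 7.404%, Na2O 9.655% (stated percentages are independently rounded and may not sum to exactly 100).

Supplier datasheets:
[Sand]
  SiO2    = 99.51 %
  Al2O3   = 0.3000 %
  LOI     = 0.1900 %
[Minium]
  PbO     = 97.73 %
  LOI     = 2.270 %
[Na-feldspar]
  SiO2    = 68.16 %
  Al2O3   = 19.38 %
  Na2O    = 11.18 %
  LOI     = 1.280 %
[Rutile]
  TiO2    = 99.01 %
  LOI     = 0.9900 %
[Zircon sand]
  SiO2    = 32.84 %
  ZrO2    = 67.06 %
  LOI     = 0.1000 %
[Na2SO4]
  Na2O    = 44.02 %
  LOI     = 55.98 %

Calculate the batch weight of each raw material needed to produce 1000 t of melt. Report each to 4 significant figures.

Batch per 1000 t melt:
  Sand: 361.8 t
  Minium: 75.76 t
  Na-feldspar: 169.8 t
  Rutile: 152.1 t
  Zircon sand: 169.3 t
  Na2SO4: 176.2 t
Total batch = 1105 t; LOI loss = 104.9 t; yield = 90.51%

Rounding to 4 significant digits applies to each working value as displayed — all arithmetic carries full float precision at each step — exactly one rounding is applied to each reported figure — the derived quantities (net glass mass, the totals, LOI, yield, six oxide percentages) are computed at exact precision from the weighed amounts for 1000 t of glass, as given in the problem or answer text.
Oxide mass targets, per 1000 t melt:
  SiO2: 53.13% × 1000 = 531.3 t
  TiO2: 15.06% × 1000 = 150.6 t
  ZrO2: 11.35% × 1000 = 113.5 t
  Al2O3: 3.399% × 1000 = 33.99 t
  PbO: 7.404% × 1000 = 74.04 t
  Na2O: 9.655% × 1000 = 96.55 t
Oxide-by-oxide audit from the weights as reported, under the basis named above (oxide sums agree with the targets net of answer rounding effects):
  SiO2: 361.8·0.9951 + 169.8·0.6816 + 169.3·0.3284 = 531.4 t (target 531.3 t)
  TiO2: 152.1·0.9901 = 150.6 t (target 150.6 t)
  ZrO2: 169.3·0.6706 = 113.5 t (target 113.5 t)
  Al2O3: 361.8·0.003000 + 169.8·0.1938 = 33.99 t (target 33.99 t)
  PbO: 75.76·0.9773 = 74.04 t (target 74.04 t)
  Na2O: 169.8·0.1118 + 176.2·0.4402 = 96.55 t (target 96.55 t)
Glass-mass sanity pass: Σ batch − LOI loss = 1000 t (oxide target masses add up to 1000 t; stated basis 1000 t — rounding explains the deltas).
Summing the batch: Σ batch = 1105 t; ignition loss, Σ(batch × LOI) = 104.9 t; glass ÷ batch gives a yield of 90.51%.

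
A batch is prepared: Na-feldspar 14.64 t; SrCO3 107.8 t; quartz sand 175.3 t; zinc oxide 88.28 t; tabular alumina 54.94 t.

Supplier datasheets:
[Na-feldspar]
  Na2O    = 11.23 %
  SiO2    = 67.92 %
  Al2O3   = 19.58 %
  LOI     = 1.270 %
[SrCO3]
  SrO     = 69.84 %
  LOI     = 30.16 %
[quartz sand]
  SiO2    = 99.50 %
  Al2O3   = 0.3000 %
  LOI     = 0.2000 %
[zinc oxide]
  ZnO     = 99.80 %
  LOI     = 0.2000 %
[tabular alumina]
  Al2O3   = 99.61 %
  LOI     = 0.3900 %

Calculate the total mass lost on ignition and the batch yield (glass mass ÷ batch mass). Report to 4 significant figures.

Every computation holds full precision at all times. Intermediates are rounded off to 4 significant digits when quoted. Every reported result takes just one rounding. The derived quantities, including the totals, glass mass, five oxide percentages, LOI, the yield, are computed using the weight values per 407.5 t of glass in full precision as written in question or answer.
Per-material ignition loss:
  Na-feldspar: 14.64 × 0.01270 = 0.1859 t
  SrCO3: 107.8 × 0.3016 = 32.51 t
  quartz sand: 175.3 × 0.002000 = 0.3506 t
  zinc oxide: 88.28 × 0.002000 = 0.1766 t
  tabular alumina: 54.94 × 0.003900 = 0.2143 t
Total LOI = 33.44 t
Glass = batch − LOI = 441.0 − 33.44 = 407.5 t

LOI loss = 33.44 t; glass = 407.5 t; yield = 92.42%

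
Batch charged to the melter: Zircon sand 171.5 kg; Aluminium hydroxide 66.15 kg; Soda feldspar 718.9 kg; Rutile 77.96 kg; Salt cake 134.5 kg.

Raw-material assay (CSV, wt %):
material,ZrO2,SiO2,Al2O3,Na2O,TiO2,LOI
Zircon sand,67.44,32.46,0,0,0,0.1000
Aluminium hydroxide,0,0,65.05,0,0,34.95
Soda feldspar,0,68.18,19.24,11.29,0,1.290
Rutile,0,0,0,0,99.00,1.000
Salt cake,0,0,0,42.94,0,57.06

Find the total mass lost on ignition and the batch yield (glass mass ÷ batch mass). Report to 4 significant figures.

Mid-chain values appear rounded to 4 significant figures; the whole derivation carries full float precision through the solve. A single rounding produces each reported value. All derived quantities, which include yield, glass mass, LOI, the totals, the five compositions, are re-derived in full float precision, as set out in the problem or the answer, from the weighed amounts for 1059 kg of glass.
Each material's LOI contribution:
  Zircon sand: 171.5 × 0.001000 = 0.1715 kg
  Aluminium hydroxide: 66.15 × 0.3495 = 23.12 kg
  Soda feldspar: 718.9 × 0.01290 = 9.274 kg
  Rutile: 77.96 × 0.01000 = 0.7796 kg
  Salt cake: 134.5 × 0.5706 = 76.75 kg
Total LOI = 110.1 kg
Glass = batch − LOI = 1169 − 110.1 = 1059 kg

LOI loss = 110.1 kg; glass = 1059 kg; yield = 90.58%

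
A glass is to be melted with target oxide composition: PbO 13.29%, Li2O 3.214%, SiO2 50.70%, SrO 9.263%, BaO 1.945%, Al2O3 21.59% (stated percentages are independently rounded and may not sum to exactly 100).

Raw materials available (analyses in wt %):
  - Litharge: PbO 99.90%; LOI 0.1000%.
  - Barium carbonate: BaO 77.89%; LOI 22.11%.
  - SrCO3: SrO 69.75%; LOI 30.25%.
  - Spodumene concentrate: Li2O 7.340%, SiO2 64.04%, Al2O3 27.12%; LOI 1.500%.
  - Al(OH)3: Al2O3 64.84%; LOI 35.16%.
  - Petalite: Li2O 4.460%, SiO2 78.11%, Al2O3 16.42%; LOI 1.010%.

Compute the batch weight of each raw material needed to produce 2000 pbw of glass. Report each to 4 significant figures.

Intermediates are rounded to four significant figures wherever printed; all internal work maintains full precision through every step; every reported number is rounded a single time; all derived quantities are carried in exact precision (the six compositions, ignition loss, the yield, totals, glass mass) using the weight values at 2000 pbw of glass exactly as shown in the problem or the answer.
Oxide mass targets, per 2000 pbw glass:
  PbO: 13.29% × 2000 = 265.8 pbw
  Li2O: 3.214% × 2000 = 64.28 pbw
  SiO2: 50.70% × 2000 = 1014 pbw
  SrO: 9.263% × 2000 = 185.3 pbw
  BaO: 1.945% × 2000 = 38.90 pbw
  Al2O3: 21.59% × 2000 = 431.8 pbw
Verifying the oxide balance using the reported weights, against the basis in use (each sum matches its target mass up to rounding of the answer):
  PbO: 266.1·0.9990 = 265.8 pbw (target 265.8 pbw)
  Li2O: 173.3·0.07340 + 1156·0.04460 = 64.28 pbw (target 64.28 pbw)
  SiO2: 173.3·0.6404 + 1156·0.7811 = 1014 pbw (target 1014 pbw)
  SrO: 265.6·0.6975 = 185.3 pbw (target 185.3 pbw)
  BaO: 49.94·0.7789 = 38.90 pbw (target 38.90 pbw)
  Al2O3: 173.3·0.2712 + 300.7·0.6484 + 1156·0.1642 = 431.8 pbw (target 431.8 pbw)
Consistency of the glass mass: Σ batch − LOI loss = 2000 pbw (the targets, summed, come to 2000 pbw; with the basis standing at 2000 pbw — a pure rounding effect).
Batch total: Σ batch = 2212 pbw; LOI removed, Σ of batch·LOI: 211.7 pbw; as yield: glass ÷ batch → 90.43%.

Batch per 2000 pbw glass:
  Litharge: 266.1 pbw
  Barium carbonate: 49.94 pbw
  SrCO3: 265.6 pbw
  Spodumene concentrate: 173.3 pbw
  Al(OH)3: 300.7 pbw
  Petalite: 1156 pbw
Total batch = 2212 pbw; LOI loss = 211.7 pbw; yield = 90.43%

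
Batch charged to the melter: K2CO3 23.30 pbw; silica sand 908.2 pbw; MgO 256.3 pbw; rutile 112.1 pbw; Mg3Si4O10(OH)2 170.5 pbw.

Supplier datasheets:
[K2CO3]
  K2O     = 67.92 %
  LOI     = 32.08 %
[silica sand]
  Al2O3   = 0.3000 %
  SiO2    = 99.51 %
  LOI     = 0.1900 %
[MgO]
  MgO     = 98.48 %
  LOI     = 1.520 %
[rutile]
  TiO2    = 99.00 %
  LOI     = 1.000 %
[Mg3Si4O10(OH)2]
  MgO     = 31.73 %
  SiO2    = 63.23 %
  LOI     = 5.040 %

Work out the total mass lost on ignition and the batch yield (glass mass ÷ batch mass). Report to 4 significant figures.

LOI loss = 22.81 pbw; glass = 1448 pbw; yield = 98.45%

Mid-chain values are displayed, rounded to 4 significant digits, on the page. Every computation holds full precision from start to finish. A single rounding finalizes every reported result. All derived quantities, which include ignition loss, glass mass, five oxide percentages, the totals, the yield, are re-derived at full precision, as set out in the problem or the answer, from the batch weights on 1448 pbw of glass.
Each material's LOI contribution:
  K2CO3: 23.30 × 0.3208 = 7.475 pbw
  silica sand: 908.2 × 0.001900 = 1.726 pbw
  MgO: 256.3 × 0.01520 = 3.896 pbw
  rutile: 112.1 × 0.01000 = 1.121 pbw
  Mg3Si4O10(OH)2: 170.5 × 0.05040 = 8.593 pbw
Total LOI = 22.81 pbw
Glass = batch − LOI = 1470 − 22.81 = 1448 pbw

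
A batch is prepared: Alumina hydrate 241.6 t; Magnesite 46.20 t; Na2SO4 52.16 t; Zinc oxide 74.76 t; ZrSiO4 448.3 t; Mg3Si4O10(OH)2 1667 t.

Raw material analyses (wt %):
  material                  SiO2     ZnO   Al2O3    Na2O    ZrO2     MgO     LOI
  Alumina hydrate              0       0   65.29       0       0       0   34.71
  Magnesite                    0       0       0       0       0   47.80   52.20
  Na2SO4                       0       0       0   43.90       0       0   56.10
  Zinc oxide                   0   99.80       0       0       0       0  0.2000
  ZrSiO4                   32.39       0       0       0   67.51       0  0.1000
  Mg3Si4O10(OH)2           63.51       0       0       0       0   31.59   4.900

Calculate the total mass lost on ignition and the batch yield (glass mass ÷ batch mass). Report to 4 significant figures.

Values along the way are displayed with 4-significant-digit rounding at each printed step — all internal work carries exact precision in all steps. Every reported figure is rounded once only. Derived quantities (LOI, glass mass, the six compositions, totals, yield) are carried in full precision from the weighed amounts per 2311 t of glass, as they appear in the problem or answer text.
Loss on ignition, line by line:
  Alumina hydrate: 241.6 × 0.3471 = 83.86 t
  Magnesite: 46.20 × 0.5220 = 24.12 t
  Na2SO4: 52.16 × 0.5610 = 29.26 t
  Zinc oxide: 74.76 × 0.002000 = 0.1495 t
  ZrSiO4: 448.3 × 0.001000 = 0.4483 t
  Mg3Si4O10(OH)2: 1667 × 0.04900 = 81.68 t
Total LOI = 219.5 t
Glass = batch − LOI = 2530 − 219.5 = 2311 t

LOI loss = 219.5 t; glass = 2311 t; yield = 91.32%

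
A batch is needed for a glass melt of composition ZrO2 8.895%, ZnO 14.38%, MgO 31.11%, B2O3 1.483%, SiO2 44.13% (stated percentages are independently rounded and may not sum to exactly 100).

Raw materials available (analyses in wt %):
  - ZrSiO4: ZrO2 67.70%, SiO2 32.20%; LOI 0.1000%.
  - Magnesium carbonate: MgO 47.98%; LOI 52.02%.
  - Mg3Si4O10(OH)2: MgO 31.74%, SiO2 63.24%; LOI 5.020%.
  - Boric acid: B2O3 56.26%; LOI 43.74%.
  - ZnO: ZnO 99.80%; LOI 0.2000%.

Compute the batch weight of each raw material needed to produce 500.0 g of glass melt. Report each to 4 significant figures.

All internal work maintains full precision at every stage. Values along the way are rounded to four significant figures when displayed; each reported result receives exactly one rounding; the derived quantities are computed in full float precision (totals, yield, the five compositions, LOI, net glass mass) from the batch weights for 500.0 g of glass as they appear in problem or answer.
The oxide mass targets at 500.0 g glass melt:
  ZrO2: 8.895% × 500.0 = 44.48 g
  ZnO: 14.38% × 500.0 = 71.90 g
  MgO: 31.11% × 500.0 = 155.6 g
  B2O3: 1.483% × 500.0 = 7.415 g
  SiO2: 44.13% × 500.0 = 220.6 g
Checking each oxide sum per the reported batch figures, at the basis given (summed amounts equal target values exact up to rounding of places):
  ZrO2: 65.69·0.6770 = 44.47 g (target 44.48 g)
  ZnO: 72.04·0.9980 = 71.90 g (target 71.90 g)
  MgO: 115.5·0.4798 + 315.5·0.3174 = 155.6 g (target 155.6 g)
  B2O3: 13.18·0.5626 = 7.415 g (target 7.415 g)
  SiO2: 65.69·0.3220 + 315.5·0.6324 = 220.7 g (target 220.6 g)
Auditing the glass mass value: net batch after ignition = 500.0 g (oxide target masses add up to 500.0 g; versus the stated basis of 500.0 g — rounding explains the deltas).
Adding the batch up: Σ batch = 581.9 g; LOI removed, Σ of batch·LOI: 81.90 g; the yield ratio, glass ÷ batch: 85.93%.

Batch per 500.0 g glass melt:
  ZrSiO4: 65.69 g
  Magnesium carbonate: 115.5 g
  Mg3Si4O10(OH)2: 315.5 g
  Boric acid: 13.18 g
  ZnO: 72.04 g
Total batch = 581.9 g; LOI loss = 81.90 g; yield = 85.93%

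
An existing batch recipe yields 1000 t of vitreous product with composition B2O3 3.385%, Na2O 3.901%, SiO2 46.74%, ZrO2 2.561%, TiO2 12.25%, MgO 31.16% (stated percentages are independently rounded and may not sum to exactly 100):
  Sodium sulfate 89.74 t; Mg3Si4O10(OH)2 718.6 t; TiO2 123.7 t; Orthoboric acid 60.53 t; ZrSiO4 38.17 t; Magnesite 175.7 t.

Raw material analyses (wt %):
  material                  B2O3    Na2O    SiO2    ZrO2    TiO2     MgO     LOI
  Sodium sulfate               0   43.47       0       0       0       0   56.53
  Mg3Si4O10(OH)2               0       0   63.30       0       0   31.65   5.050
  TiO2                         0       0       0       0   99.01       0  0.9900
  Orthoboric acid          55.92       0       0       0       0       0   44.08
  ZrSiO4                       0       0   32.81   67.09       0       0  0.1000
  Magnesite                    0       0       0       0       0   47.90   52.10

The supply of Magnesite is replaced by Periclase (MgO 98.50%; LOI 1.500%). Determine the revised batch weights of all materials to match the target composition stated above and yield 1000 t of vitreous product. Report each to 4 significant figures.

Revised batch per 1000 t vitreous product:
  Sodium sulfate: 89.74 t
  Mg3Si4O10(OH)2: 718.6 t
  TiO2: 123.7 t
  Orthoboric acid: 60.53 t
  ZrSiO4: 38.17 t
  Periclase: 85.44 t
Total batch = 1116 t; LOI loss = 116.2 t

The working math carries full precision from first step to last — working values are printed, rounded to four significant digits, when written out — a single rounding yields each reported figure; all derived quantities, including LOI, yield, totals, net glass mass, the six compositions, are recomputed starting from the weights at 1000 t of glass at full float precision as written in question or answer.
Target oxide masses per 1000 t vitreous product:
  B2O3: 3.385% × 1000 = 33.85 t
  Na2O: 3.901% × 1000 = 39.01 t
  SiO2: 46.74% × 1000 = 467.4 t
  ZrO2: 2.561% × 1000 = 25.61 t
  TiO2: 12.25% × 1000 = 122.5 t
  MgO: 31.16% × 1000 = 311.6 t
Per-oxide balance check per the reported batch figures, under the basis named above (every target is met by its sum within answer rounding):
  B2O3: 60.53·0.5592 = 33.85 t (target 33.85 t)
  Na2O: 89.74·0.4347 = 39.01 t (target 39.01 t)
  SiO2: 718.6·0.6330 + 38.17·0.3281 = 467.4 t (target 467.4 t)
  ZrO2: 38.17·0.6709 = 25.61 t (target 25.61 t)
  TiO2: 123.7·0.9901 = 122.5 t (target 122.5 t)
  MgO: 718.6·0.3165 + 85.44·0.9850 = 311.6 t (target 311.6 t)
Glass mass check: the batch minus its LOI: 999.9 t (the targets, summed, come to 1000 t; stated basis 1000 t — a pure rounding effect).
Total batch = Σ batch = 1116 t; the LOI term Σ batch·LOI equals 116.2 t; yield, glass over the total, = 89.59%.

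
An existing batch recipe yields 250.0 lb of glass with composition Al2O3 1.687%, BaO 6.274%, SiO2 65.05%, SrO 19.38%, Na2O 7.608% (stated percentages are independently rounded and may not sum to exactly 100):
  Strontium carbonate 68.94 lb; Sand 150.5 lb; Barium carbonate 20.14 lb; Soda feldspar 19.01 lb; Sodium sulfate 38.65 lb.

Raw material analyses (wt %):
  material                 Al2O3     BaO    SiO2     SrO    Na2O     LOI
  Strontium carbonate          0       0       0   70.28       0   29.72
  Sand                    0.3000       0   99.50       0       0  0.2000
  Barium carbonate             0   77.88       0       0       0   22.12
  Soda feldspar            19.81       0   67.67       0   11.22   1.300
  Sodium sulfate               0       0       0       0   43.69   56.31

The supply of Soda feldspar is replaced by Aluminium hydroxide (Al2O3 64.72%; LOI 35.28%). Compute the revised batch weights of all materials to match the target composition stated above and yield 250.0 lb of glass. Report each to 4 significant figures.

Every computation holds full precision throughout — values along the way appear with 4-significant-digit rounding across the worked steps — each reported result takes a single rounding. All derived quantities are rebuilt in full float precision (the five compositions, yield, ignition loss, the totals, net glass mass) from the batch weights for 250.0 lb of glass, precisely as stated by problem or answer.
The oxide mass targets at 250.0 lb glass:
  Al2O3: 1.687% × 250.0 = 4.218 lb
  BaO: 6.274% × 250.0 = 15.68 lb
  SiO2: 65.05% × 250.0 = 162.6 lb
  SrO: 19.38% × 250.0 = 48.45 lb
  Na2O: 7.608% × 250.0 = 19.02 lb
Sums-versus-targets review on the weights just shown, relative to the basis at hand (summed amounts equal target values once rounding is allowed for):
  Al2O3: 163.4·0.003000 + 5.759·0.6472 = 4.217 lb (target 4.218 lb)
  BaO: 20.14·0.7788 = 15.69 lb (target 15.68 lb)
  SiO2: 163.4·0.9950 = 162.6 lb (target 162.6 lb)
  SrO: 68.94·0.7028 = 48.45 lb (target 48.45 lb)
  Na2O: 43.53·0.4369 = 19.02 lb (target 19.02 lb)
Glass-mass sanity pass: batch Σ − ignition loss = 250.0 lb (the targets, summed, come to 250.0 lb; stated basis 250.0 lb — any gap is answer rounding).
Summing the batch: Σ batch = 301.8 lb; loss to ignition Σ batch·LOI = 51.81 lb; as yield: glass ÷ batch → 82.83%.

Revised batch per 250.0 lb glass:
  Strontium carbonate: 68.94 lb
  Sand: 163.4 lb
  Barium carbonate: 20.14 lb
  Aluminium hydroxide: 5.759 lb
  Sodium sulfate: 43.53 lb
Total batch = 301.8 lb; LOI loss = 51.81 lb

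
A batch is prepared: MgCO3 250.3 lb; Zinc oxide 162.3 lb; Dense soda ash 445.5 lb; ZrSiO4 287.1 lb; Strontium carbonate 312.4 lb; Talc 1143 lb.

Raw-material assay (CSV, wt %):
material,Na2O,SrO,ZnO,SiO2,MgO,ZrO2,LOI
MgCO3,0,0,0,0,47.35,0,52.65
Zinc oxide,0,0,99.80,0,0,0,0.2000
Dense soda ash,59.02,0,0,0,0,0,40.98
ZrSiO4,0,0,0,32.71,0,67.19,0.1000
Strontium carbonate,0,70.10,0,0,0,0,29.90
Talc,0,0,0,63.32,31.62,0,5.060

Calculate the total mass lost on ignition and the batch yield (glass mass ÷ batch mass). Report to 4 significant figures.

LOI loss = 466.2 lb; glass = 2134 lb; yield = 82.07%

All internal work carries full float precision all the way through — working values appear (rounded to four significant figures) within the worked lines. Every reported figure is rounded only once. Derived quantities (the totals, the yield, LOI, net glass mass, six oxide percentages) are rebuilt starting from the weights per 2134 lb of glass at full precision as written in the question or the answer.
Each material's LOI contribution:
  MgCO3: 250.3 × 0.5265 = 131.8 lb
  Zinc oxide: 162.3 × 0.002000 = 0.3246 lb
  Dense soda ash: 445.5 × 0.4098 = 182.6 lb
  ZrSiO4: 287.1 × 0.001000 = 0.2871 lb
  Strontium carbonate: 312.4 × 0.2990 = 93.41 lb
  Talc: 1143 × 0.05060 = 57.84 lb
Total LOI = 466.2 lb
Glass = batch − LOI = 2601 − 466.2 = 2134 lb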